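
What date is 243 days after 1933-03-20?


Start: 1933-03-20, add 243 days
March 1933 has 31 days: 31 - 20 = 11 days to March 31 -> 232 left
April 1933 has 30 days -> 202 left
May 1933 has 31 days -> 171 left
June 1933 has 30 days -> 141 left
July 1933 has 31 days -> 110 left
August 1933 has 31 days -> 79 left
September 1933 has 30 days -> 49 left
October 1933 has 31 days -> 18 left
November 1933: 18 <= 30 -> lands on November 18

Result: 1933-11-18


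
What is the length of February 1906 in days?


February 1906 (leap year: no)

28 days


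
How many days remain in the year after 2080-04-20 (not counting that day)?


Day of year: 111 of 366
Remaining = 366 - 111

255 days


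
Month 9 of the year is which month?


Month 9 of 12

September


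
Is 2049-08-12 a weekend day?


Anchor: Jan 1, 2049. With p = 2049 - 1 = 2048: (p + p//4 - p//100 + p//400) mod 7 = (2048 + 512 - 20 + 5) mod 7 = 2545 mod 7 = 4 -> Friday (Mon=0 ... Sun=6)
Day of year: 224; offset = 223
Weekday index = (4 + 223) mod 7 = 3 -> Thursday
Weekend days: Saturday, Sunday

No


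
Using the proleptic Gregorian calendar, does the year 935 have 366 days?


Gregorian leap year rule: divisible by 4, but not by 100, unless also by 400.
935 is not divisible by 4 -> not a leap year

No


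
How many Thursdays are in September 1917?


September 1917 has 30 days
Anchor: Jan 1, 1917. With p = 1917 - 1 = 1916: (p + p//4 - p//100 + p//400) mod 7 = (1916 + 479 - 19 + 4) mod 7 = 2380 mod 7 = 0 -> Monday (Mon=0 ... Sun=6)
Days before September (Jan-Aug): 243; September 1 index = (0 + 243) mod 7 = 5 -> Saturday
First Thursday is September 6
Thursdays: 6, 13, 20, 27

4 Thursdays


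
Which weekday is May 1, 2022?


Target: May 1, 2022
Anchor: Jan 1, 2022. With p = 2022 - 1 = 2021: (p + p//4 - p//100 + p//400) mod 7 = (2021 + 505 - 20 + 5) mod 7 = 2511 mod 7 = 5 -> Saturday (Mon=0 ... Sun=6)
Days before May (Jan-Apr): 120 days
Weekday index = (5 + 120) mod 7 = 6

Sunday


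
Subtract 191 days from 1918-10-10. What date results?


Start: 1918-10-10, subtract 191 days
Back 10 days from October 10 reaches September 30, 1918 -> 181 left
September 1918 has 30 days -> back to August 31, 1918 -> 151 left
August 1918 has 31 days -> back to July 31, 1918 -> 120 left
July 1918 has 31 days -> back to June 30, 1918 -> 89 left
June 1918 has 30 days -> back to May 31, 1918 -> 59 left
May 1918 has 31 days -> back to April 30, 1918 -> 28 left
April 1918: 30 - 28 = 2 -> lands on April 2

Result: 1918-04-02


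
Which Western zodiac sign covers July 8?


Date: July 8
Conventional tropical zodiac dates: Cancer from June 21 onward; Leo starts July 23
July 8 falls within the Cancer range

Cancer


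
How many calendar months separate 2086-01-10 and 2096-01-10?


From January 2086 to January 2096
10 years * 12 = 120 months = 120

120 months


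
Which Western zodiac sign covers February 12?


Date: February 12
Conventional tropical zodiac dates: Aquarius from January 20 onward; Pisces starts February 19
February 12 falls within the Aquarius range

Aquarius


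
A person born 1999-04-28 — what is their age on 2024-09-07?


Birth: 1999-04-28
Reference: 2024-09-07
Year difference: 2024 - 1999 = 25

25 years old


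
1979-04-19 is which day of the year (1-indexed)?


Date: April 19, 1979
Days in months 1 through 3: 90
Plus 19 days in April

Day of year: 109


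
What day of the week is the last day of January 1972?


January 1972 has 31 days
Anchor: Jan 1, 1972. With p = 1972 - 1 = 1971: (p + p//4 - p//100 + p//400) mod 7 = (1971 + 492 - 19 + 4) mod 7 = 2448 mod 7 = 5 -> Saturday (Mon=0 ... Sun=6)
January 1 is the anchor itself -> Saturday
Last day offset: 31 - 1 = 30 days
Weekday index = (5 + 30) mod 7 = 0

Monday, January 31


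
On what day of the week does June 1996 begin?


Target: June 1, 1996
Anchor: Jan 1, 1996. With p = 1996 - 1 = 1995: (p + p//4 - p//100 + p//400) mod 7 = (1995 + 498 - 19 + 4) mod 7 = 2478 mod 7 = 0 -> Monday (Mon=0 ... Sun=6)
Days before June (Jan-May): 152 days
Weekday index = (0 + 152) mod 7 = 5

Saturday


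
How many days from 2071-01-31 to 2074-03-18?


From 2071-01-31 to 2074-03-18
2071-01-31: day of year = 31
2074-03-18: days before March = 31 + 28 = 59 (2074 is not a leap year); day of year = 59 + 18 = 77
Rest of 2071: 365 - 31 = 334
Full years 2072 (366), 2073 (365): 731
Total = 334 + 731 + 77 = 1142

1142 days


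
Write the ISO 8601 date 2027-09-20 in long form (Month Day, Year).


ISO 2027-09-20 parses as year=2027, month=09, day=20
Month 9 -> September

September 20, 2027


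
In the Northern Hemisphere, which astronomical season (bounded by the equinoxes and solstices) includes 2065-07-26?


Date: July 26
Astronomical Summer (approx.; exact equinox/solstice day varies by year): June 21 to September 21
July 26 falls within the Summer window

Summer


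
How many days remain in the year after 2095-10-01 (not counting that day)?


Day of year: 274 of 365
Remaining = 365 - 274

91 days


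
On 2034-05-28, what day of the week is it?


Date: May 28, 2034
Anchor: Jan 1, 2034. With p = 2034 - 1 = 2033: (p + p//4 - p//100 + p//400) mod 7 = (2033 + 508 - 20 + 5) mod 7 = 2526 mod 7 = 6 -> Sunday (Mon=0 ... Sun=6)
Days before May (Jan-Apr): 120; offset = 120 + 28 - 1 = 147
Weekday index = (6 + 147) mod 7 = 6

Day of the week: Sunday


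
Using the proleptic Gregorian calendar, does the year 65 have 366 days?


Gregorian leap year rule: divisible by 4, but not by 100, unless also by 400.
65 is not divisible by 4 -> not a leap year

No


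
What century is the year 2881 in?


Century = (year - 1) // 100 + 1
= (2881 - 1) // 100 + 1
= 2880 // 100 + 1
= 28 + 1

29th century


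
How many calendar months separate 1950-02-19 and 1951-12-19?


From February 1950 to December 1951
1 year * 12 = 12 months, plus 10 months = 22

22 months


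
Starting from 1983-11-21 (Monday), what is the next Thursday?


Current: Monday
Target: Thursday
Days ahead: 3

Next Thursday: 1983-11-24


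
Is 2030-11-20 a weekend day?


Anchor: Jan 1, 2030. With p = 2030 - 1 = 2029: (p + p//4 - p//100 + p//400) mod 7 = (2029 + 507 - 20 + 5) mod 7 = 2521 mod 7 = 1 -> Tuesday (Mon=0 ... Sun=6)
Day of year: 324; offset = 323
Weekday index = (1 + 323) mod 7 = 2 -> Wednesday
Weekend days: Saturday, Sunday

No


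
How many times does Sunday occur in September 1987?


September 1987 has 30 days
Anchor: Jan 1, 1987. With p = 1987 - 1 = 1986: (p + p//4 - p//100 + p//400) mod 7 = (1986 + 496 - 19 + 4) mod 7 = 2467 mod 7 = 3 -> Thursday (Mon=0 ... Sun=6)
Days before September (Jan-Aug): 243; September 1 index = (3 + 243) mod 7 = 1 -> Tuesday
First Sunday is September 6
Sundays: 6, 13, 20, 27

4 Sundays


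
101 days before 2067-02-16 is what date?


Start: 2067-02-16, subtract 101 days
Back 16 days from February 16 reaches January 31, 2067 -> 85 left
January 2067 has 31 days -> back to December 31, 2066 -> 54 left
December 2066 has 31 days -> back to November 30, 2066 -> 23 left
November 2066: 30 - 23 = 7 -> lands on November 7

Result: 2066-11-07


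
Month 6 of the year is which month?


Month 6 of 12

June


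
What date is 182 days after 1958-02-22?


Start: 1958-02-22, add 182 days
February 1958 has 28 days: 28 - 22 = 6 days to February 28 -> 176 left
March 1958 has 31 days -> 145 left
April 1958 has 30 days -> 115 left
May 1958 has 31 days -> 84 left
June 1958 has 30 days -> 54 left
July 1958 has 31 days -> 23 left
August 1958: 23 <= 31 -> lands on August 23

Result: 1958-08-23


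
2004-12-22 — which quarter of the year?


Month: December (month 12)
Q1: Jan-Mar, Q2: Apr-Jun, Q3: Jul-Sep, Q4: Oct-Dec

Q4


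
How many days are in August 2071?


August 2071

31 days


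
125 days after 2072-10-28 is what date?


Start: 2072-10-28, add 125 days
October 2072 has 31 days: 31 - 28 = 3 days to October 31 -> 122 left
November 2072 has 30 days -> 92 left
December 2072 has 31 days -> 61 left
January 2073 has 31 days -> 30 left
February 2073 has 28 days -> 2 left
March 2073: 2 <= 31 -> lands on March 2

Result: 2073-03-02


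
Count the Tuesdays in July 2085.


July 2085 has 31 days
Anchor: Jan 1, 2085. With p = 2085 - 1 = 2084: (p + p//4 - p//100 + p//400) mod 7 = (2084 + 521 - 20 + 5) mod 7 = 2590 mod 7 = 0 -> Monday (Mon=0 ... Sun=6)
Days before July (Jan-Jun): 181; July 1 index = (0 + 181) mod 7 = 6 -> Sunday
First Tuesday is July 3
Tuesdays: 3, 10, 17, 24, 31

5 Tuesdays


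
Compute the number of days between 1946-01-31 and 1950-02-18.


From 1946-01-31 to 1950-02-18
1946-01-31: day of year = 31
1950-02-18: days before February = 31; day of year = 31 + 18 = 49
Rest of 1946: 365 - 31 = 334
Full years 1947 (365), 1948 (366), 1949 (365): 1096
Total = 334 + 1096 + 49 = 1479

1479 days


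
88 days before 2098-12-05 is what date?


Start: 2098-12-05, subtract 88 days
Back 5 days from December 5 reaches November 30, 2098 -> 83 left
November 2098 has 30 days -> back to October 31, 2098 -> 53 left
October 2098 has 31 days -> back to September 30, 2098 -> 22 left
September 2098: 30 - 22 = 8 -> lands on September 8

Result: 2098-09-08


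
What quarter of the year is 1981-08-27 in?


Month: August (month 8)
Q1: Jan-Mar, Q2: Apr-Jun, Q3: Jul-Sep, Q4: Oct-Dec

Q3


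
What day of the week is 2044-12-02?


Date: December 2, 2044
Anchor: Jan 1, 2044. With p = 2044 - 1 = 2043: (p + p//4 - p//100 + p//400) mod 7 = (2043 + 510 - 20 + 5) mod 7 = 2538 mod 7 = 4 -> Friday (Mon=0 ... Sun=6)
Days before December (Jan-Nov): 335; offset = 335 + 2 - 1 = 336
Weekday index = (4 + 336) mod 7 = 4

Day of the week: Friday


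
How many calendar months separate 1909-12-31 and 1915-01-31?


From December 1909 to January 1915
6 years * 12 = 72 months, minus 11 months = 61

61 months


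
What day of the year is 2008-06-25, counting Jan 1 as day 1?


Date: June 25, 2008
Days in months 1 through 5: 152
Plus 25 days in June

Day of year: 177


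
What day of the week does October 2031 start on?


Target: October 1, 2031
Anchor: Jan 1, 2031. With p = 2031 - 1 = 2030: (p + p//4 - p//100 + p//400) mod 7 = (2030 + 507 - 20 + 5) mod 7 = 2522 mod 7 = 2 -> Wednesday (Mon=0 ... Sun=6)
Days before October (Jan-Sep): 273 days
Weekday index = (2 + 273) mod 7 = 2

Wednesday


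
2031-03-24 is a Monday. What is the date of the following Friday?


Current: Monday
Target: Friday
Days ahead: 4

Next Friday: 2031-03-28


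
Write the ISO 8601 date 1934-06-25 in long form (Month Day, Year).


ISO 1934-06-25 parses as year=1934, month=06, day=25
Month 6 -> June

June 25, 1934


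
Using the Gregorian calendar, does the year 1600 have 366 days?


Gregorian leap year rule: divisible by 4, but not by 100, unless also by 400.
1600 is divisible by 400 -> leap year

Yes


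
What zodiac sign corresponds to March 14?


Date: March 14
Conventional tropical zodiac dates: Pisces from February 19 onward; Aries starts March 21
March 14 falls within the Pisces range

Pisces


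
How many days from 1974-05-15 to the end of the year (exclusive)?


Day of year: 135 of 365
Remaining = 365 - 135

230 days


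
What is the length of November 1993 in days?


November 1993

30 days


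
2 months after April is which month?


April is month 4
4 + 2 = 6

June


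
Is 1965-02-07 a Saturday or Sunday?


Anchor: Jan 1, 1965. With p = 1965 - 1 = 1964: (p + p//4 - p//100 + p//400) mod 7 = (1964 + 491 - 19 + 4) mod 7 = 2440 mod 7 = 4 -> Friday (Mon=0 ... Sun=6)
Day of year: 38; offset = 37
Weekday index = (4 + 37) mod 7 = 6 -> Sunday
Weekend days: Saturday, Sunday

Yes


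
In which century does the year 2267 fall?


Century = (year - 1) // 100 + 1
= (2267 - 1) // 100 + 1
= 2266 // 100 + 1
= 22 + 1

23rd century


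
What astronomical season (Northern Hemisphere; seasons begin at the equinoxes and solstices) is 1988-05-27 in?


Date: May 27
Astronomical Spring (approx.; exact equinox/solstice day varies by year): March 20 to June 20
May 27 falls within the Spring window

Spring


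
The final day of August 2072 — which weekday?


August 2072 has 31 days
Anchor: Jan 1, 2072. With p = 2072 - 1 = 2071: (p + p//4 - p//100 + p//400) mod 7 = (2071 + 517 - 20 + 5) mod 7 = 2573 mod 7 = 4 -> Friday (Mon=0 ... Sun=6)
Days before August (Jan-Jul): 213; August 1 index = (4 + 213) mod 7 = 0 -> Monday
Last day offset: 31 - 1 = 30 days
Weekday index = (0 + 30) mod 7 = 2

Wednesday, August 31


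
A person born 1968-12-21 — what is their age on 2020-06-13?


Birth: 1968-12-21
Reference: 2020-06-13
Year difference: 2020 - 1968 = 52
Birthday not yet reached in 2020, subtract 1

51 years old


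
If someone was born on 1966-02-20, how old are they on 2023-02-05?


Birth: 1966-02-20
Reference: 2023-02-05
Year difference: 2023 - 1966 = 57
Birthday not yet reached in 2023, subtract 1

56 years old


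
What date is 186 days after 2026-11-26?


Start: 2026-11-26, add 186 days
November 2026 has 30 days: 30 - 26 = 4 days to November 30 -> 182 left
December 2026 has 31 days -> 151 left
January 2027 has 31 days -> 120 left
February 2027 has 28 days -> 92 left
March 2027 has 31 days -> 61 left
April 2027 has 30 days -> 31 left
May 2027: 31 <= 31 -> lands on May 31

Result: 2027-05-31


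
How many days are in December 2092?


December 2092

31 days


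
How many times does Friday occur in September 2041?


September 2041 has 30 days
Anchor: Jan 1, 2041. With p = 2041 - 1 = 2040: (p + p//4 - p//100 + p//400) mod 7 = (2040 + 510 - 20 + 5) mod 7 = 2535 mod 7 = 1 -> Tuesday (Mon=0 ... Sun=6)
Days before September (Jan-Aug): 243; September 1 index = (1 + 243) mod 7 = 6 -> Sunday
First Friday is September 6
Fridays: 6, 13, 20, 27

4 Fridays


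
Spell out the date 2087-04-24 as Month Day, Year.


ISO 2087-04-24 parses as year=2087, month=04, day=24
Month 4 -> April

April 24, 2087


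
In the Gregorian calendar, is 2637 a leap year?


Gregorian leap year rule: divisible by 4, but not by 100, unless also by 400.
2637 is not divisible by 4 -> not a leap year

No


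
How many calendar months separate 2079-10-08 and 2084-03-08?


From October 2079 to March 2084
5 years * 12 = 60 months, minus 7 months = 53

53 months


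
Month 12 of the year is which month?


Month 12 of 12

December


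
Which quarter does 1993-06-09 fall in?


Month: June (month 6)
Q1: Jan-Mar, Q2: Apr-Jun, Q3: Jul-Sep, Q4: Oct-Dec

Q2


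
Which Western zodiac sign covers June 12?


Date: June 12
Conventional tropical zodiac dates: Gemini from May 21 onward; Cancer starts June 21
June 12 falls within the Gemini range

Gemini


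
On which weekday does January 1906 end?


January 1906 has 31 days
Anchor: Jan 1, 1906. With p = 1906 - 1 = 1905: (p + p//4 - p//100 + p//400) mod 7 = (1905 + 476 - 19 + 4) mod 7 = 2366 mod 7 = 0 -> Monday (Mon=0 ... Sun=6)
January 1 is the anchor itself -> Monday
Last day offset: 31 - 1 = 30 days
Weekday index = (0 + 30) mod 7 = 2

Wednesday, January 31


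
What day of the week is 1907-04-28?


Date: April 28, 1907
Anchor: Jan 1, 1907. With p = 1907 - 1 = 1906: (p + p//4 - p//100 + p//400) mod 7 = (1906 + 476 - 19 + 4) mod 7 = 2367 mod 7 = 1 -> Tuesday (Mon=0 ... Sun=6)
Days before April (Jan-Mar): 90; offset = 90 + 28 - 1 = 117
Weekday index = (1 + 117) mod 7 = 6

Day of the week: Sunday


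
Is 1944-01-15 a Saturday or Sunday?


Anchor: Jan 1, 1944. With p = 1944 - 1 = 1943: (p + p//4 - p//100 + p//400) mod 7 = (1943 + 485 - 19 + 4) mod 7 = 2413 mod 7 = 5 -> Saturday (Mon=0 ... Sun=6)
Day of year: 15; offset = 14
Weekday index = (5 + 14) mod 7 = 5 -> Saturday
Weekend days: Saturday, Sunday

Yes


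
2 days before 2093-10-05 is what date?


Start: 2093-10-05, subtract 2 days
5 - 2 = 3 stays within October 2093

Result: 2093-10-03


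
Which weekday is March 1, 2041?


Target: March 1, 2041
Anchor: Jan 1, 2041. With p = 2041 - 1 = 2040: (p + p//4 - p//100 + p//400) mod 7 = (2040 + 510 - 20 + 5) mod 7 = 2535 mod 7 = 1 -> Tuesday (Mon=0 ... Sun=6)
Days before March (Jan-Feb): 59 days
Weekday index = (1 + 59) mod 7 = 4

Friday


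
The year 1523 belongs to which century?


Century = (year - 1) // 100 + 1
= (1523 - 1) // 100 + 1
= 1522 // 100 + 1
= 15 + 1

16th century


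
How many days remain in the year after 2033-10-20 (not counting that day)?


Day of year: 293 of 365
Remaining = 365 - 293

72 days


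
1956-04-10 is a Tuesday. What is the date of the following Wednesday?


Current: Tuesday
Target: Wednesday
Days ahead: 1

Next Wednesday: 1956-04-11


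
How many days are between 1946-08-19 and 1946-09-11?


From 1946-08-19 to 1946-09-11
1946-08-19: days before August = 31 + 28 + 31 + 30 + 31 + 30 + 31 = 212 (1946 is not a leap year); day of year = 212 + 19 = 231
1946-09-11: days before September = 31 + 28 + 31 + 30 + 31 + 30 + 31 + 31 = 243 (1946 is not a leap year); day of year = 243 + 11 = 254
Same year: 254 - 231 = 23

23 days


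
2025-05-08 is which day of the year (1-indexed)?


Date: May 8, 2025
Days in months 1 through 4: 120
Plus 8 days in May

Day of year: 128


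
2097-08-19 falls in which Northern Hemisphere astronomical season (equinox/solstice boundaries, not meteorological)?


Date: August 19
Astronomical Summer (approx.; exact equinox/solstice day varies by year): June 21 to September 21
August 19 falls within the Summer window

Summer


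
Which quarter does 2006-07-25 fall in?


Month: July (month 7)
Q1: Jan-Mar, Q2: Apr-Jun, Q3: Jul-Sep, Q4: Oct-Dec

Q3


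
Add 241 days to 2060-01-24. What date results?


Start: 2060-01-24, add 241 days
January 2060 has 31 days: 31 - 24 = 7 days to January 31 -> 234 left
February 2060 has 29 days -> 205 left
March 2060 has 31 days -> 174 left
April 2060 has 30 days -> 144 left
May 2060 has 31 days -> 113 left
June 2060 has 30 days -> 83 left
July 2060 has 31 days -> 52 left
August 2060 has 31 days -> 21 left
September 2060: 21 <= 30 -> lands on September 21

Result: 2060-09-21


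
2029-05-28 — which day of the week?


Date: May 28, 2029
Anchor: Jan 1, 2029. With p = 2029 - 1 = 2028: (p + p//4 - p//100 + p//400) mod 7 = (2028 + 507 - 20 + 5) mod 7 = 2520 mod 7 = 0 -> Monday (Mon=0 ... Sun=6)
Days before May (Jan-Apr): 120; offset = 120 + 28 - 1 = 147
Weekday index = (0 + 147) mod 7 = 0

Day of the week: Monday


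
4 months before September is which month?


September is month 9
9 - 4 = 5

May


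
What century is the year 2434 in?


Century = (year - 1) // 100 + 1
= (2434 - 1) // 100 + 1
= 2433 // 100 + 1
= 24 + 1

25th century


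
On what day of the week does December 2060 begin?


Target: December 1, 2060
Anchor: Jan 1, 2060. With p = 2060 - 1 = 2059: (p + p//4 - p//100 + p//400) mod 7 = (2059 + 514 - 20 + 5) mod 7 = 2558 mod 7 = 3 -> Thursday (Mon=0 ... Sun=6)
Days before December (Jan-Nov): 335 days
Weekday index = (3 + 335) mod 7 = 2

Wednesday


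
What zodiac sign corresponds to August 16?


Date: August 16
Conventional tropical zodiac dates: Leo from July 23 onward; Virgo starts August 23
August 16 falls within the Leo range

Leo


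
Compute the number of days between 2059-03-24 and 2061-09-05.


From 2059-03-24 to 2061-09-05
2059-03-24: days before March = 31 + 28 = 59 (2059 is not a leap year); day of year = 59 + 24 = 83
2061-09-05: days before September = 31 + 28 + 31 + 30 + 31 + 30 + 31 + 31 = 243 (2061 is not a leap year); day of year = 243 + 5 = 248
Rest of 2059: 365 - 83 = 282
Full years 2060 (366): 366
Total = 282 + 366 + 248 = 896

896 days


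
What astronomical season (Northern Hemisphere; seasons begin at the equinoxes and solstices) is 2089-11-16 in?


Date: November 16
Astronomical Autumn (approx.; exact equinox/solstice day varies by year): September 22 to December 20
November 16 falls within the Autumn window

Autumn


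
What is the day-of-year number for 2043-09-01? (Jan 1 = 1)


Date: September 1, 2043
Days in months 1 through 8: 243
Plus 1 days in September

Day of year: 244


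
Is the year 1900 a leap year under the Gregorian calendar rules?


Gregorian leap year rule: divisible by 4, but not by 100, unless also by 400.
1900 is divisible by 100 but not 400 -> not a leap year

No


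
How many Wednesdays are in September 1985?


September 1985 has 30 days
Anchor: Jan 1, 1985. With p = 1985 - 1 = 1984: (p + p//4 - p//100 + p//400) mod 7 = (1984 + 496 - 19 + 4) mod 7 = 2465 mod 7 = 1 -> Tuesday (Mon=0 ... Sun=6)
Days before September (Jan-Aug): 243; September 1 index = (1 + 243) mod 7 = 6 -> Sunday
First Wednesday is September 4
Wednesdays: 4, 11, 18, 25

4 Wednesdays


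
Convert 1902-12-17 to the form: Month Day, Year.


ISO 1902-12-17 parses as year=1902, month=12, day=17
Month 12 -> December

December 17, 1902


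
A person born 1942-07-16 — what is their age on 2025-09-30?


Birth: 1942-07-16
Reference: 2025-09-30
Year difference: 2025 - 1942 = 83

83 years old


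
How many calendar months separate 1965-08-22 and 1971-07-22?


From August 1965 to July 1971
6 years * 12 = 72 months, minus 1 month = 71

71 months


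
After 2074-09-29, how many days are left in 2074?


Day of year: 272 of 365
Remaining = 365 - 272

93 days


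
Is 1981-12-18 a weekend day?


Anchor: Jan 1, 1981. With p = 1981 - 1 = 1980: (p + p//4 - p//100 + p//400) mod 7 = (1980 + 495 - 19 + 4) mod 7 = 2460 mod 7 = 3 -> Thursday (Mon=0 ... Sun=6)
Day of year: 352; offset = 351
Weekday index = (3 + 351) mod 7 = 4 -> Friday
Weekend days: Saturday, Sunday

No


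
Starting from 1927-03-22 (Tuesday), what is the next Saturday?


Current: Tuesday
Target: Saturday
Days ahead: 4

Next Saturday: 1927-03-26


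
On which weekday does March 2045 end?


March 2045 has 31 days
Anchor: Jan 1, 2045. With p = 2045 - 1 = 2044: (p + p//4 - p//100 + p//400) mod 7 = (2044 + 511 - 20 + 5) mod 7 = 2540 mod 7 = 6 -> Sunday (Mon=0 ... Sun=6)
Days before March (Jan-Feb): 59; March 1 index = (6 + 59) mod 7 = 2 -> Wednesday
Last day offset: 31 - 1 = 30 days
Weekday index = (2 + 30) mod 7 = 4

Friday, March 31


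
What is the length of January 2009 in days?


January 2009

31 days


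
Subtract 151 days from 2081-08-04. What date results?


Start: 2081-08-04, subtract 151 days
Back 4 days from August 4 reaches July 31, 2081 -> 147 left
July 2081 has 31 days -> back to June 30, 2081 -> 116 left
June 2081 has 30 days -> back to May 31, 2081 -> 86 left
May 2081 has 31 days -> back to April 30, 2081 -> 55 left
April 2081 has 30 days -> back to March 31, 2081 -> 25 left
March 2081: 31 - 25 = 6 -> lands on March 6

Result: 2081-03-06


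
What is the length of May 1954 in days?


May 1954

31 days


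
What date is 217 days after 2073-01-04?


Start: 2073-01-04, add 217 days
January 2073 has 31 days: 31 - 4 = 27 days to January 31 -> 190 left
February 2073 has 28 days -> 162 left
March 2073 has 31 days -> 131 left
April 2073 has 30 days -> 101 left
May 2073 has 31 days -> 70 left
June 2073 has 30 days -> 40 left
July 2073 has 31 days -> 9 left
August 2073: 9 <= 31 -> lands on August 9

Result: 2073-08-09


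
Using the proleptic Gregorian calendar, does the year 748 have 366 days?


Gregorian leap year rule: divisible by 4, but not by 100, unless also by 400.
748 is divisible by 4 but not 100 -> leap year

Yes


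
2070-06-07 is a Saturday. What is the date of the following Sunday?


Current: Saturday
Target: Sunday
Days ahead: 1

Next Sunday: 2070-06-08


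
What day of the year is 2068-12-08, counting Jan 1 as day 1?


Date: December 8, 2068
Days in months 1 through 11: 335
Plus 8 days in December

Day of year: 343


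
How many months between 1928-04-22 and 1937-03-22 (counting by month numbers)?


From April 1928 to March 1937
9 years * 12 = 108 months, minus 1 month = 107

107 months


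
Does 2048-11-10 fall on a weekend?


Anchor: Jan 1, 2048. With p = 2048 - 1 = 2047: (p + p//4 - p//100 + p//400) mod 7 = (2047 + 511 - 20 + 5) mod 7 = 2543 mod 7 = 2 -> Wednesday (Mon=0 ... Sun=6)
Day of year: 315; offset = 314
Weekday index = (2 + 314) mod 7 = 1 -> Tuesday
Weekend days: Saturday, Sunday

No


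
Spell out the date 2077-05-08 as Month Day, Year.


ISO 2077-05-08 parses as year=2077, month=05, day=08
Month 5 -> May

May 8, 2077


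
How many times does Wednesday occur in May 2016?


May 2016 has 31 days
Anchor: Jan 1, 2016. With p = 2016 - 1 = 2015: (p + p//4 - p//100 + p//400) mod 7 = (2015 + 503 - 20 + 5) mod 7 = 2503 mod 7 = 4 -> Friday (Mon=0 ... Sun=6)
Days before May (Jan-Apr): 121; May 1 index = (4 + 121) mod 7 = 6 -> Sunday
First Wednesday is May 4
Wednesdays: 4, 11, 18, 25

4 Wednesdays


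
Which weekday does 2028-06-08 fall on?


Date: June 8, 2028
Anchor: Jan 1, 2028. With p = 2028 - 1 = 2027: (p + p//4 - p//100 + p//400) mod 7 = (2027 + 506 - 20 + 5) mod 7 = 2518 mod 7 = 5 -> Saturday (Mon=0 ... Sun=6)
Days before June (Jan-May): 152; offset = 152 + 8 - 1 = 159
Weekday index = (5 + 159) mod 7 = 3

Day of the week: Thursday


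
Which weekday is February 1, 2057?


Target: February 1, 2057
Anchor: Jan 1, 2057. With p = 2057 - 1 = 2056: (p + p//4 - p//100 + p//400) mod 7 = (2056 + 514 - 20 + 5) mod 7 = 2555 mod 7 = 0 -> Monday (Mon=0 ... Sun=6)
Days before February (Jan): 31 days
Weekday index = (0 + 31) mod 7 = 3

Thursday


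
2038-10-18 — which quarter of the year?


Month: October (month 10)
Q1: Jan-Mar, Q2: Apr-Jun, Q3: Jul-Sep, Q4: Oct-Dec

Q4


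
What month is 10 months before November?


November is month 11
11 - 10 = 1

January


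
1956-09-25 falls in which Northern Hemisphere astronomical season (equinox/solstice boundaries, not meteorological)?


Date: September 25
Astronomical Autumn (approx.; exact equinox/solstice day varies by year): September 22 to December 20
September 25 falls within the Autumn window

Autumn


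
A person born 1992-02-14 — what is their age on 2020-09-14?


Birth: 1992-02-14
Reference: 2020-09-14
Year difference: 2020 - 1992 = 28

28 years old


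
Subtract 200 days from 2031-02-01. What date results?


Start: 2031-02-01, subtract 200 days
Back 1 day from February 1 reaches January 31, 2031 -> 199 left
January 2031 has 31 days -> back to December 31, 2030 -> 168 left
December 2030 has 31 days -> back to November 30, 2030 -> 137 left
November 2030 has 30 days -> back to October 31, 2030 -> 107 left
October 2030 has 31 days -> back to September 30, 2030 -> 76 left
September 2030 has 30 days -> back to August 31, 2030 -> 46 left
August 2030 has 31 days -> back to July 31, 2030 -> 15 left
July 2030: 31 - 15 = 16 -> lands on July 16

Result: 2030-07-16


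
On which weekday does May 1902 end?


May 1902 has 31 days
Anchor: Jan 1, 1902. With p = 1902 - 1 = 1901: (p + p//4 - p//100 + p//400) mod 7 = (1901 + 475 - 19 + 4) mod 7 = 2361 mod 7 = 2 -> Wednesday (Mon=0 ... Sun=6)
Days before May (Jan-Apr): 120; May 1 index = (2 + 120) mod 7 = 3 -> Thursday
Last day offset: 31 - 1 = 30 days
Weekday index = (3 + 30) mod 7 = 5

Saturday, May 31


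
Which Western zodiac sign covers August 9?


Date: August 9
Conventional tropical zodiac dates: Leo from July 23 onward; Virgo starts August 23
August 9 falls within the Leo range

Leo


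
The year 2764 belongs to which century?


Century = (year - 1) // 100 + 1
= (2764 - 1) // 100 + 1
= 2763 // 100 + 1
= 27 + 1

28th century


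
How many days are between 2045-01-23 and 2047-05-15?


From 2045-01-23 to 2047-05-15
2045-01-23: day of year = 23
2047-05-15: days before May = 31 + 28 + 31 + 30 = 120 (2047 is not a leap year); day of year = 120 + 15 = 135
Rest of 2045: 365 - 23 = 342
Full years 2046 (365): 365
Total = 342 + 365 + 135 = 842

842 days


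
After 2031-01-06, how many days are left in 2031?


Day of year: 6 of 365
Remaining = 365 - 6

359 days


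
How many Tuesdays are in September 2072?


September 2072 has 30 days
Anchor: Jan 1, 2072. With p = 2072 - 1 = 2071: (p + p//4 - p//100 + p//400) mod 7 = (2071 + 517 - 20 + 5) mod 7 = 2573 mod 7 = 4 -> Friday (Mon=0 ... Sun=6)
Days before September (Jan-Aug): 244; September 1 index = (4 + 244) mod 7 = 3 -> Thursday
First Tuesday is September 6
Tuesdays: 6, 13, 20, 27

4 Tuesdays


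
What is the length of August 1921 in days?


August 1921

31 days


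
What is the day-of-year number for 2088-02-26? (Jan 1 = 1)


Date: February 26, 2088
Days in months 1 through 1: 31
Plus 26 days in February

Day of year: 57


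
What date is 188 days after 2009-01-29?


Start: 2009-01-29, add 188 days
January 2009 has 31 days: 31 - 29 = 2 days to January 31 -> 186 left
February 2009 has 28 days -> 158 left
March 2009 has 31 days -> 127 left
April 2009 has 30 days -> 97 left
May 2009 has 31 days -> 66 left
June 2009 has 30 days -> 36 left
July 2009 has 31 days -> 5 left
August 2009: 5 <= 31 -> lands on August 5

Result: 2009-08-05


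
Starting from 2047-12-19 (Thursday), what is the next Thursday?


Current: Thursday
Target: Thursday
Days ahead: 7

Next Thursday: 2047-12-26


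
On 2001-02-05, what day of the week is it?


Date: February 5, 2001
Anchor: Jan 1, 2001. With p = 2001 - 1 = 2000: (p + p//4 - p//100 + p//400) mod 7 = (2000 + 500 - 20 + 5) mod 7 = 2485 mod 7 = 0 -> Monday (Mon=0 ... Sun=6)
Days before February (Jan): 31; offset = 31 + 5 - 1 = 35
Weekday index = (0 + 35) mod 7 = 0

Day of the week: Monday


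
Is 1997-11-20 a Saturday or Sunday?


Anchor: Jan 1, 1997. With p = 1997 - 1 = 1996: (p + p//4 - p//100 + p//400) mod 7 = (1996 + 499 - 19 + 4) mod 7 = 2480 mod 7 = 2 -> Wednesday (Mon=0 ... Sun=6)
Day of year: 324; offset = 323
Weekday index = (2 + 323) mod 7 = 3 -> Thursday
Weekend days: Saturday, Sunday

No


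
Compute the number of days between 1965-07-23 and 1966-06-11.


From 1965-07-23 to 1966-06-11
1965-07-23: days before July = 31 + 28 + 31 + 30 + 31 + 30 = 181 (1965 is not a leap year); day of year = 181 + 23 = 204
1966-06-11: days before June = 31 + 28 + 31 + 30 + 31 = 151 (1966 is not a leap year); day of year = 151 + 11 = 162
Rest of 1965: 365 - 204 = 161
Total = 161 + 162 = 323

323 days


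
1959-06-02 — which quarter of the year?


Month: June (month 6)
Q1: Jan-Mar, Q2: Apr-Jun, Q3: Jul-Sep, Q4: Oct-Dec

Q2


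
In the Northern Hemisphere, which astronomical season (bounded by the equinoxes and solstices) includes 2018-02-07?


Date: February 7
Astronomical Winter (approx.; exact equinox/solstice day varies by year): December 21 to March 19
February 7 falls within the Winter window

Winter


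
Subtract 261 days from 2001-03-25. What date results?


Start: 2001-03-25, subtract 261 days
Back 25 days from March 25 reaches February 28, 2001 -> 236 left
February 2001 has 28 days -> back to January 31, 2001 -> 208 left
January 2001 has 31 days -> back to December 31, 2000 -> 177 left
December 2000 has 31 days -> back to November 30, 2000 -> 146 left
November 2000 has 30 days -> back to October 31, 2000 -> 116 left
October 2000 has 31 days -> back to September 30, 2000 -> 85 left
September 2000 has 30 days -> back to August 31, 2000 -> 55 left
August 2000 has 31 days -> back to July 31, 2000 -> 24 left
July 2000: 31 - 24 = 7 -> lands on July 7

Result: 2000-07-07


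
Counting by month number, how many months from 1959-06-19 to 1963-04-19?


From June 1959 to April 1963
4 years * 12 = 48 months, minus 2 months = 46

46 months


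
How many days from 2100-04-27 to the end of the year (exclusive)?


Day of year: 117 of 365
Remaining = 365 - 117

248 days


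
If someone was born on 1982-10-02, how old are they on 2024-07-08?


Birth: 1982-10-02
Reference: 2024-07-08
Year difference: 2024 - 1982 = 42
Birthday not yet reached in 2024, subtract 1

41 years old


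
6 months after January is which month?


January is month 1
1 + 6 = 7

July


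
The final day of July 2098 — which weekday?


July 2098 has 31 days
Anchor: Jan 1, 2098. With p = 2098 - 1 = 2097: (p + p//4 - p//100 + p//400) mod 7 = (2097 + 524 - 20 + 5) mod 7 = 2606 mod 7 = 2 -> Wednesday (Mon=0 ... Sun=6)
Days before July (Jan-Jun): 181; July 1 index = (2 + 181) mod 7 = 1 -> Tuesday
Last day offset: 31 - 1 = 30 days
Weekday index = (1 + 30) mod 7 = 3

Thursday, July 31


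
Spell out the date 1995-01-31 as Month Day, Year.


ISO 1995-01-31 parses as year=1995, month=01, day=31
Month 1 -> January

January 31, 1995


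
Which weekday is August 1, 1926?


Target: August 1, 1926
Anchor: Jan 1, 1926. With p = 1926 - 1 = 1925: (p + p//4 - p//100 + p//400) mod 7 = (1925 + 481 - 19 + 4) mod 7 = 2391 mod 7 = 4 -> Friday (Mon=0 ... Sun=6)
Days before August (Jan-Jul): 212 days
Weekday index = (4 + 212) mod 7 = 6

Sunday


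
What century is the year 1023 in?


Century = (year - 1) // 100 + 1
= (1023 - 1) // 100 + 1
= 1022 // 100 + 1
= 10 + 1

11th century


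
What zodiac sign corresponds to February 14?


Date: February 14
Conventional tropical zodiac dates: Aquarius from January 20 onward; Pisces starts February 19
February 14 falls within the Aquarius range

Aquarius


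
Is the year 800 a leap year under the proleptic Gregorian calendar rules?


Gregorian leap year rule: divisible by 4, but not by 100, unless also by 400.
800 is divisible by 400 -> leap year

Yes


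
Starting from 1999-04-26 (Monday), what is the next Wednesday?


Current: Monday
Target: Wednesday
Days ahead: 2

Next Wednesday: 1999-04-28


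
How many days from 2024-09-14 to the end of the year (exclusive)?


Day of year: 258 of 366
Remaining = 366 - 258

108 days


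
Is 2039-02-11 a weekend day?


Anchor: Jan 1, 2039. With p = 2039 - 1 = 2038: (p + p//4 - p//100 + p//400) mod 7 = (2038 + 509 - 20 + 5) mod 7 = 2532 mod 7 = 5 -> Saturday (Mon=0 ... Sun=6)
Day of year: 42; offset = 41
Weekday index = (5 + 41) mod 7 = 4 -> Friday
Weekend days: Saturday, Sunday

No


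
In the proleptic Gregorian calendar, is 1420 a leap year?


Gregorian leap year rule: divisible by 4, but not by 100, unless also by 400.
1420 is divisible by 4 but not 100 -> leap year

Yes


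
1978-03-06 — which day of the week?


Date: March 6, 1978
Anchor: Jan 1, 1978. With p = 1978 - 1 = 1977: (p + p//4 - p//100 + p//400) mod 7 = (1977 + 494 - 19 + 4) mod 7 = 2456 mod 7 = 6 -> Sunday (Mon=0 ... Sun=6)
Days before March (Jan-Feb): 59; offset = 59 + 6 - 1 = 64
Weekday index = (6 + 64) mod 7 = 0

Day of the week: Monday


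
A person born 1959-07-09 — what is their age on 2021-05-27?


Birth: 1959-07-09
Reference: 2021-05-27
Year difference: 2021 - 1959 = 62
Birthday not yet reached in 2021, subtract 1

61 years old


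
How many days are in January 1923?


January 1923

31 days


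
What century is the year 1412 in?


Century = (year - 1) // 100 + 1
= (1412 - 1) // 100 + 1
= 1411 // 100 + 1
= 14 + 1

15th century


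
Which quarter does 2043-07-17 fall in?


Month: July (month 7)
Q1: Jan-Mar, Q2: Apr-Jun, Q3: Jul-Sep, Q4: Oct-Dec

Q3


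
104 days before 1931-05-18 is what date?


Start: 1931-05-18, subtract 104 days
Back 18 days from May 18 reaches April 30, 1931 -> 86 left
April 1931 has 30 days -> back to March 31, 1931 -> 56 left
March 1931 has 31 days -> back to February 28, 1931 -> 25 left
February 1931: 28 - 25 = 3 -> lands on February 3

Result: 1931-02-03


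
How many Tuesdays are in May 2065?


May 2065 has 31 days
Anchor: Jan 1, 2065. With p = 2065 - 1 = 2064: (p + p//4 - p//100 + p//400) mod 7 = (2064 + 516 - 20 + 5) mod 7 = 2565 mod 7 = 3 -> Thursday (Mon=0 ... Sun=6)
Days before May (Jan-Apr): 120; May 1 index = (3 + 120) mod 7 = 4 -> Friday
First Tuesday is May 5
Tuesdays: 5, 12, 19, 26

4 Tuesdays


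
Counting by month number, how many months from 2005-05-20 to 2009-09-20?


From May 2005 to September 2009
4 years * 12 = 48 months, plus 4 months = 52

52 months


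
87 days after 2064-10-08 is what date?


Start: 2064-10-08, add 87 days
October 2064 has 31 days: 31 - 8 = 23 days to October 31 -> 64 left
November 2064 has 30 days -> 34 left
December 2064 has 31 days -> 3 left
January 2065: 3 <= 31 -> lands on January 3

Result: 2065-01-03


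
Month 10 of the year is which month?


Month 10 of 12

October


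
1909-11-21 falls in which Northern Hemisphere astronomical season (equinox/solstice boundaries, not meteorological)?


Date: November 21
Astronomical Autumn (approx.; exact equinox/solstice day varies by year): September 22 to December 20
November 21 falls within the Autumn window

Autumn


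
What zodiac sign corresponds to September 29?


Date: September 29
Conventional tropical zodiac dates: Libra from September 23 onward; Scorpio starts October 23
September 29 falls within the Libra range

Libra


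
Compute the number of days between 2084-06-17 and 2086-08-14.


From 2084-06-17 to 2086-08-14
2084-06-17: days before June = 31 + 29 + 31 + 30 + 31 = 152 (2084 is a leap year); day of year = 152 + 17 = 169
2086-08-14: days before August = 31 + 28 + 31 + 30 + 31 + 30 + 31 = 212 (2086 is not a leap year); day of year = 212 + 14 = 226
Rest of 2084: 366 - 169 = 197
Full years 2085 (365): 365
Total = 197 + 365 + 226 = 788

788 days


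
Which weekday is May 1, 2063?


Target: May 1, 2063
Anchor: Jan 1, 2063. With p = 2063 - 1 = 2062: (p + p//4 - p//100 + p//400) mod 7 = (2062 + 515 - 20 + 5) mod 7 = 2562 mod 7 = 0 -> Monday (Mon=0 ... Sun=6)
Days before May (Jan-Apr): 120 days
Weekday index = (0 + 120) mod 7 = 1

Tuesday


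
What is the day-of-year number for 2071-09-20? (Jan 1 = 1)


Date: September 20, 2071
Days in months 1 through 8: 243
Plus 20 days in September

Day of year: 263


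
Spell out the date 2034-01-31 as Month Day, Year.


ISO 2034-01-31 parses as year=2034, month=01, day=31
Month 1 -> January

January 31, 2034


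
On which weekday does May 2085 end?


May 2085 has 31 days
Anchor: Jan 1, 2085. With p = 2085 - 1 = 2084: (p + p//4 - p//100 + p//400) mod 7 = (2084 + 521 - 20 + 5) mod 7 = 2590 mod 7 = 0 -> Monday (Mon=0 ... Sun=6)
Days before May (Jan-Apr): 120; May 1 index = (0 + 120) mod 7 = 1 -> Tuesday
Last day offset: 31 - 1 = 30 days
Weekday index = (1 + 30) mod 7 = 3

Thursday, May 31


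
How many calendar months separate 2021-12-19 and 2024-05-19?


From December 2021 to May 2024
3 years * 12 = 36 months, minus 7 months = 29

29 months


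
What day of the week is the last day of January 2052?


January 2052 has 31 days
Anchor: Jan 1, 2052. With p = 2052 - 1 = 2051: (p + p//4 - p//100 + p//400) mod 7 = (2051 + 512 - 20 + 5) mod 7 = 2548 mod 7 = 0 -> Monday (Mon=0 ... Sun=6)
January 1 is the anchor itself -> Monday
Last day offset: 31 - 1 = 30 days
Weekday index = (0 + 30) mod 7 = 2

Wednesday, January 31


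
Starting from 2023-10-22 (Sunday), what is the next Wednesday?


Current: Sunday
Target: Wednesday
Days ahead: 3

Next Wednesday: 2023-10-25


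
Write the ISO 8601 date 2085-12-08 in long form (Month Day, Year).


ISO 2085-12-08 parses as year=2085, month=12, day=08
Month 12 -> December

December 8, 2085


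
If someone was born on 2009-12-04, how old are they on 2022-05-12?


Birth: 2009-12-04
Reference: 2022-05-12
Year difference: 2022 - 2009 = 13
Birthday not yet reached in 2022, subtract 1

12 years old


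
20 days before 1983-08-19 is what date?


Start: 1983-08-19, subtract 20 days
Back 19 days from August 19 reaches July 31, 1983 -> 1 left
July 1983: 31 - 1 = 30 -> lands on July 30

Result: 1983-07-30


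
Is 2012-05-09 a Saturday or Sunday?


Anchor: Jan 1, 2012. With p = 2012 - 1 = 2011: (p + p//4 - p//100 + p//400) mod 7 = (2011 + 502 - 20 + 5) mod 7 = 2498 mod 7 = 6 -> Sunday (Mon=0 ... Sun=6)
Day of year: 130; offset = 129
Weekday index = (6 + 129) mod 7 = 2 -> Wednesday
Weekend days: Saturday, Sunday

No
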